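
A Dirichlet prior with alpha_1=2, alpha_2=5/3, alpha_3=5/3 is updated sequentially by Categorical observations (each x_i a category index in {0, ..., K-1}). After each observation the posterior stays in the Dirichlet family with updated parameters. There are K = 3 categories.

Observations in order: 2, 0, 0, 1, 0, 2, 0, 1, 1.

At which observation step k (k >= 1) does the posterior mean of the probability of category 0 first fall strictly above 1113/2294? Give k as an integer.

k = 7

obs 1: x=2 → posterior Dirichlet(2, 5/3, 8/3)
obs 2: x=0 → posterior Dirichlet(3, 5/3, 8/3)
obs 3: x=0 → posterior Dirichlet(4, 5/3, 8/3)
obs 4: x=1 → posterior Dirichlet(4, 8/3, 8/3)
obs 5: x=0 → posterior Dirichlet(5, 8/3, 8/3)
obs 6: x=2 → posterior Dirichlet(5, 8/3, 11/3)
obs 7: x=0 → posterior Dirichlet(6, 8/3, 11/3)
obs 8: x=1 → posterior Dirichlet(6, 11/3, 11/3)
obs 9: x=1 → posterior Dirichlet(6, 14/3, 11/3)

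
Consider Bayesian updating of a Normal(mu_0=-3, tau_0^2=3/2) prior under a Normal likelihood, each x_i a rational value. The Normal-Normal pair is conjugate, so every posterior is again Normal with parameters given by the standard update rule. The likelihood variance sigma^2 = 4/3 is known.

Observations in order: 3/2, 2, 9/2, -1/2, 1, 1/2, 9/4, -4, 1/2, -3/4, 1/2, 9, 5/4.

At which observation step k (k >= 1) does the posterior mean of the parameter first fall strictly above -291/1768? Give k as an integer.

k = 2

obs 1: x=3/2 → posterior Normal(-21/34, 12/17)
obs 2: x=2 → posterior Normal(15/52, 6/13)
obs 3: x=9/2 → posterior Normal(48/35, 12/35)
obs 4: x=-1/2 → posterior Normal(87/88, 3/11)
obs 5: x=1 → posterior Normal(105/106, 12/53)
obs 6: x=1/2 → posterior Normal(57/62, 6/31)
obs 7: x=9/4 → posterior Normal(309/284, 12/71)
obs 8: x=-4 → posterior Normal(33/64, 3/20)
obs 9: x=1/2 → posterior Normal(183/356, 12/89)
obs 10: x=-3/4 → posterior Normal(39/98, 6/49)
obs 11: x=1/2 → posterior Normal(87/214, 12/107)
obs 12: x=9 → posterior Normal(249/232, 3/29)
obs 13: x=5/4 → posterior Normal(543/500, 12/125)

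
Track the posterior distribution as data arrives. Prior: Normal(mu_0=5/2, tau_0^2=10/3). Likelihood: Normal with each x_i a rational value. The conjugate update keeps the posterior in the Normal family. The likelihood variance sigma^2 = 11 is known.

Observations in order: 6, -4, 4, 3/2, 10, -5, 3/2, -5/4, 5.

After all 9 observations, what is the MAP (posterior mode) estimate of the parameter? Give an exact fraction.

260/123

obs 1: x=6 → posterior Normal(285/86, 110/43)
obs 2: x=-4 → posterior Normal(205/106, 110/53)
obs 3: x=4 → posterior Normal(95/42, 110/63)
obs 4: x=3/2 → posterior Normal(315/146, 110/73)
obs 5: x=10 → posterior Normal(515/166, 110/83)
obs 6: x=-5 → posterior Normal(415/186, 110/93)
obs 7: x=3/2 → posterior Normal(445/206, 110/103)
obs 8: x=-5/4 → posterior Normal(210/113, 110/113)
obs 9: x=5 → posterior Normal(260/123, 110/123)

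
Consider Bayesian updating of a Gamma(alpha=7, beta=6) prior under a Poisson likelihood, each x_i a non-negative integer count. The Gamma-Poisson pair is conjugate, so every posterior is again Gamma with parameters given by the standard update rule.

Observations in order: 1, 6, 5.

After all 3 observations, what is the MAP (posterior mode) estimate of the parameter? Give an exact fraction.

obs 1: x=1 → posterior Gamma(8, 7)
obs 2: x=6 → posterior Gamma(14, 8)
obs 3: x=5 → posterior Gamma(19, 9)

2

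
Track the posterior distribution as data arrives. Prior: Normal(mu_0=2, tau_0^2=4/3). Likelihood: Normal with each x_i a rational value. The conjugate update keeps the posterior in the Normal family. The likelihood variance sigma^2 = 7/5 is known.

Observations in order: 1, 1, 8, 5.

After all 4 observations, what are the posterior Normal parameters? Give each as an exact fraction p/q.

mu_0=342/101, tau_0^2=28/101

obs 1: x=1 → posterior Normal(62/41, 28/41)
obs 2: x=1 → posterior Normal(82/61, 28/61)
obs 3: x=8 → posterior Normal(242/81, 28/81)
obs 4: x=5 → posterior Normal(342/101, 28/101)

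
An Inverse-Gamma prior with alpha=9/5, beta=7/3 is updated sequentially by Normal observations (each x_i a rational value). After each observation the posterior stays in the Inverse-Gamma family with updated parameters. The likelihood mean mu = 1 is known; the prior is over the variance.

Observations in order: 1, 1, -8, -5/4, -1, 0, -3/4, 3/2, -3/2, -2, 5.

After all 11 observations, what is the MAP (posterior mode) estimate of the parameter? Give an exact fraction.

obs 1: x=1 → posterior Inverse-Gamma(23/10, 7/3)
obs 2: x=1 → posterior Inverse-Gamma(14/5, 7/3)
obs 3: x=-8 → posterior Inverse-Gamma(33/10, 257/6)
obs 4: x=-5/4 → posterior Inverse-Gamma(19/5, 4355/96)
obs 5: x=-1 → posterior Inverse-Gamma(43/10, 4547/96)
obs 6: x=0 → posterior Inverse-Gamma(24/5, 4595/96)
obs 7: x=-3/4 → posterior Inverse-Gamma(53/10, 2371/48)
obs 8: x=3/2 → posterior Inverse-Gamma(29/5, 2377/48)
obs 9: x=-3/2 → posterior Inverse-Gamma(63/10, 2527/48)
obs 10: x=-2 → posterior Inverse-Gamma(34/5, 2743/48)
obs 11: x=5 → posterior Inverse-Gamma(73/10, 3127/48)

15635/1992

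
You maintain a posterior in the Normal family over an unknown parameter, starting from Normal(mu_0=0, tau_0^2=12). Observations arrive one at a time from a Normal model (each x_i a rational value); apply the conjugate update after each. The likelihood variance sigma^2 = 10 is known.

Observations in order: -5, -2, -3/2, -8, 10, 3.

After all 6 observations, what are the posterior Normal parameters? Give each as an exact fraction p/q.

obs 1: x=-5 → posterior Normal(-30/11, 60/11)
obs 2: x=-2 → posterior Normal(-42/17, 60/17)
obs 3: x=-3/2 → posterior Normal(-51/23, 60/23)
obs 4: x=-8 → posterior Normal(-99/29, 60/29)
obs 5: x=10 → posterior Normal(-39/35, 12/7)
obs 6: x=3 → posterior Normal(-21/41, 60/41)

mu_0=-21/41, tau_0^2=60/41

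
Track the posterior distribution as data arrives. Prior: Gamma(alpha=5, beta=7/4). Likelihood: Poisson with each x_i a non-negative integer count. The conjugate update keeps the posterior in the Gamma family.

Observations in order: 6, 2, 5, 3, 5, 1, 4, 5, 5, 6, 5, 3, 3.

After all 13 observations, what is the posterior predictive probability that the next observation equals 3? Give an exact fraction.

11216998309795245328418952113495790347557381638958334739198736690241578149964745395079525679860079386125095680/57513992528840273363542583103342283295746793832827143822110051164844474002268615669096196192302053608359571263

obs 1: x=6 → posterior Gamma(11, 11/4)
obs 2: x=2 → posterior Gamma(13, 15/4)
obs 3: x=5 → posterior Gamma(18, 19/4)
obs 4: x=3 → posterior Gamma(21, 23/4)
obs 5: x=5 → posterior Gamma(26, 27/4)
obs 6: x=1 → posterior Gamma(27, 31/4)
obs 7: x=4 → posterior Gamma(31, 35/4)
obs 8: x=5 → posterior Gamma(36, 39/4)
obs 9: x=5 → posterior Gamma(41, 43/4)
obs 10: x=6 → posterior Gamma(47, 47/4)
obs 11: x=5 → posterior Gamma(52, 51/4)
obs 12: x=3 → posterior Gamma(55, 55/4)
obs 13: x=3 → posterior Gamma(58, 59/4)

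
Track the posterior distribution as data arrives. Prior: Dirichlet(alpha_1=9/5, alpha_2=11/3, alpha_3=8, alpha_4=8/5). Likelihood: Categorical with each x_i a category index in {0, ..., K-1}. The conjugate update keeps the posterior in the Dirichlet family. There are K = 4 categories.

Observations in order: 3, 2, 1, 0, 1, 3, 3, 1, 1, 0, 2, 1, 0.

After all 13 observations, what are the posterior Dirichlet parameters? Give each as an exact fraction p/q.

obs 1: x=3 → posterior Dirichlet(9/5, 11/3, 8, 13/5)
obs 2: x=2 → posterior Dirichlet(9/5, 11/3, 9, 13/5)
obs 3: x=1 → posterior Dirichlet(9/5, 14/3, 9, 13/5)
obs 4: x=0 → posterior Dirichlet(14/5, 14/3, 9, 13/5)
obs 5: x=1 → posterior Dirichlet(14/5, 17/3, 9, 13/5)
obs 6: x=3 → posterior Dirichlet(14/5, 17/3, 9, 18/5)
obs 7: x=3 → posterior Dirichlet(14/5, 17/3, 9, 23/5)
obs 8: x=1 → posterior Dirichlet(14/5, 20/3, 9, 23/5)
obs 9: x=1 → posterior Dirichlet(14/5, 23/3, 9, 23/5)
obs 10: x=0 → posterior Dirichlet(19/5, 23/3, 9, 23/5)
obs 11: x=2 → posterior Dirichlet(19/5, 23/3, 10, 23/5)
obs 12: x=1 → posterior Dirichlet(19/5, 26/3, 10, 23/5)
obs 13: x=0 → posterior Dirichlet(24/5, 26/3, 10, 23/5)

alpha_1=24/5, alpha_2=26/3, alpha_3=10, alpha_4=23/5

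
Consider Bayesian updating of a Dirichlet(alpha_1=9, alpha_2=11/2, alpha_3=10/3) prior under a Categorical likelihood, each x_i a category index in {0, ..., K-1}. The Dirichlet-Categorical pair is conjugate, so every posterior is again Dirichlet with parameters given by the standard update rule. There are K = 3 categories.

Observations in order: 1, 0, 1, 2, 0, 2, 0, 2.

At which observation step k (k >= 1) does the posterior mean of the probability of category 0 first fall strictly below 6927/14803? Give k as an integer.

obs 1: x=1 → posterior Dirichlet(9, 13/2, 10/3)
obs 2: x=0 → posterior Dirichlet(10, 13/2, 10/3)
obs 3: x=1 → posterior Dirichlet(10, 15/2, 10/3)
obs 4: x=2 → posterior Dirichlet(10, 15/2, 13/3)
obs 5: x=0 → posterior Dirichlet(11, 15/2, 13/3)
obs 6: x=2 → posterior Dirichlet(11, 15/2, 16/3)
obs 7: x=0 → posterior Dirichlet(12, 15/2, 16/3)
obs 8: x=2 → posterior Dirichlet(12, 15/2, 19/3)

k = 4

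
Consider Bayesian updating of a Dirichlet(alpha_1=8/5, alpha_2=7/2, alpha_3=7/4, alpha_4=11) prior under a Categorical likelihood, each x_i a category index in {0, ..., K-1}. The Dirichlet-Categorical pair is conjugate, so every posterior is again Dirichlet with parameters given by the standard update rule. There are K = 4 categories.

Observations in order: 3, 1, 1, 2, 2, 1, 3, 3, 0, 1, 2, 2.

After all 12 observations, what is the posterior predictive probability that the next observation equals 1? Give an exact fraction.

50/199

obs 1: x=3 → posterior Dirichlet(8/5, 7/2, 7/4, 12)
obs 2: x=1 → posterior Dirichlet(8/5, 9/2, 7/4, 12)
obs 3: x=1 → posterior Dirichlet(8/5, 11/2, 7/4, 12)
obs 4: x=2 → posterior Dirichlet(8/5, 11/2, 11/4, 12)
obs 5: x=2 → posterior Dirichlet(8/5, 11/2, 15/4, 12)
obs 6: x=1 → posterior Dirichlet(8/5, 13/2, 15/4, 12)
obs 7: x=3 → posterior Dirichlet(8/5, 13/2, 15/4, 13)
obs 8: x=3 → posterior Dirichlet(8/5, 13/2, 15/4, 14)
obs 9: x=0 → posterior Dirichlet(13/5, 13/2, 15/4, 14)
obs 10: x=1 → posterior Dirichlet(13/5, 15/2, 15/4, 14)
obs 11: x=2 → posterior Dirichlet(13/5, 15/2, 19/4, 14)
obs 12: x=2 → posterior Dirichlet(13/5, 15/2, 23/4, 14)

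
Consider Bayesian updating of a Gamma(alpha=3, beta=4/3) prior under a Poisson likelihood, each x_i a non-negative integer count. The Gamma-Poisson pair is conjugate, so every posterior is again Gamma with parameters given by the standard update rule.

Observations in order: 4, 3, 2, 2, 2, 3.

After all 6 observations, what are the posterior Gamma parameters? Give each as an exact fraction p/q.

alpha=19, beta=22/3

obs 1: x=4 → posterior Gamma(7, 7/3)
obs 2: x=3 → posterior Gamma(10, 10/3)
obs 3: x=2 → posterior Gamma(12, 13/3)
obs 4: x=2 → posterior Gamma(14, 16/3)
obs 5: x=2 → posterior Gamma(16, 19/3)
obs 6: x=3 → posterior Gamma(19, 22/3)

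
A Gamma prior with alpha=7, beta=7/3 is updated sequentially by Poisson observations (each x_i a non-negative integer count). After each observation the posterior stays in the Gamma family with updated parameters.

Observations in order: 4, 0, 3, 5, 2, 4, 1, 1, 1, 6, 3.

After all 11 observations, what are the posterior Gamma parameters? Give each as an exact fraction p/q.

alpha=37, beta=40/3

obs 1: x=4 → posterior Gamma(11, 10/3)
obs 2: x=0 → posterior Gamma(11, 13/3)
obs 3: x=3 → posterior Gamma(14, 16/3)
obs 4: x=5 → posterior Gamma(19, 19/3)
obs 5: x=2 → posterior Gamma(21, 22/3)
obs 6: x=4 → posterior Gamma(25, 25/3)
obs 7: x=1 → posterior Gamma(26, 28/3)
obs 8: x=1 → posterior Gamma(27, 31/3)
obs 9: x=1 → posterior Gamma(28, 34/3)
obs 10: x=6 → posterior Gamma(34, 37/3)
obs 11: x=3 → posterior Gamma(37, 40/3)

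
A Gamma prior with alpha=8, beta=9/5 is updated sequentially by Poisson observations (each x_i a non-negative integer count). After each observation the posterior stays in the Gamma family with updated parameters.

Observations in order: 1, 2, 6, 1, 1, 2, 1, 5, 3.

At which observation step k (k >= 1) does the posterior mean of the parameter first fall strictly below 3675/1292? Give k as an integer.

k = 5

obs 1: x=1 → posterior Gamma(9, 14/5)
obs 2: x=2 → posterior Gamma(11, 19/5)
obs 3: x=6 → posterior Gamma(17, 24/5)
obs 4: x=1 → posterior Gamma(18, 29/5)
obs 5: x=1 → posterior Gamma(19, 34/5)
obs 6: x=2 → posterior Gamma(21, 39/5)
obs 7: x=1 → posterior Gamma(22, 44/5)
obs 8: x=5 → posterior Gamma(27, 49/5)
obs 9: x=3 → posterior Gamma(30, 54/5)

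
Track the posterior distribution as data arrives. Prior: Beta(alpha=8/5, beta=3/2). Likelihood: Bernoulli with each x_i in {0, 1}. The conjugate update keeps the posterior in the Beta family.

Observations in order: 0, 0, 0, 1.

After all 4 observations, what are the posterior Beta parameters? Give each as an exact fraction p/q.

alpha=13/5, beta=9/2

obs 1: x=0 → posterior Beta(8/5, 5/2)
obs 2: x=0 → posterior Beta(8/5, 7/2)
obs 3: x=0 → posterior Beta(8/5, 9/2)
obs 4: x=1 → posterior Beta(13/5, 9/2)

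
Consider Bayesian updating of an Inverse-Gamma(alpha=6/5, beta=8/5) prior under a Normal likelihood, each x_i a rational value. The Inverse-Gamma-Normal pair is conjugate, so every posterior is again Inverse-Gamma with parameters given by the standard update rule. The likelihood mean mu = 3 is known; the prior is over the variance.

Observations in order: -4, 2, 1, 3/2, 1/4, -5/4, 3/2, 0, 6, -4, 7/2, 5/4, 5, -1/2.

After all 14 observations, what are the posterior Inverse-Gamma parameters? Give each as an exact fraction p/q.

alpha=41/5, beta=13911/160

obs 1: x=-4 → posterior Inverse-Gamma(17/10, 261/10)
obs 2: x=2 → posterior Inverse-Gamma(11/5, 133/5)
obs 3: x=1 → posterior Inverse-Gamma(27/10, 143/5)
obs 4: x=3/2 → posterior Inverse-Gamma(16/5, 1189/40)
obs 5: x=1/4 → posterior Inverse-Gamma(37/10, 5361/160)
obs 6: x=-5/4 → posterior Inverse-Gamma(21/5, 3403/80)
obs 7: x=3/2 → posterior Inverse-Gamma(47/10, 3493/80)
obs 8: x=0 → posterior Inverse-Gamma(26/5, 3853/80)
obs 9: x=6 → posterior Inverse-Gamma(57/10, 4213/80)
obs 10: x=-4 → posterior Inverse-Gamma(31/5, 6173/80)
obs 11: x=7/2 → posterior Inverse-Gamma(67/10, 6183/80)
obs 12: x=5/4 → posterior Inverse-Gamma(36/5, 12611/160)
obs 13: x=5 → posterior Inverse-Gamma(77/10, 12931/160)
obs 14: x=-1/2 → posterior Inverse-Gamma(41/5, 13911/160)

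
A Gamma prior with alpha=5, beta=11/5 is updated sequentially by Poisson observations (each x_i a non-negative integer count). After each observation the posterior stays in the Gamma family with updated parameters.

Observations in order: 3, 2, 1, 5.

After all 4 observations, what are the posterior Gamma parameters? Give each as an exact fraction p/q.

obs 1: x=3 → posterior Gamma(8, 16/5)
obs 2: x=2 → posterior Gamma(10, 21/5)
obs 3: x=1 → posterior Gamma(11, 26/5)
obs 4: x=5 → posterior Gamma(16, 31/5)

alpha=16, beta=31/5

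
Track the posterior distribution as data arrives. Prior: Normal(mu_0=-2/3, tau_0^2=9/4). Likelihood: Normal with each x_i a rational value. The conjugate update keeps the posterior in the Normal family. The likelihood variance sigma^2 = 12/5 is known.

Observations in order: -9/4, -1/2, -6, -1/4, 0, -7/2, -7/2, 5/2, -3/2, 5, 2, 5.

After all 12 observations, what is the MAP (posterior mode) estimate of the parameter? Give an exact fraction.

obs 1: x=-9/4 → posterior Normal(-533/372, 36/31)
obs 2: x=-1/2 → posterior Normal(-623/552, 18/23)
obs 3: x=-6 → posterior Normal(-1703/732, 36/61)
obs 4: x=-1/4 → posterior Normal(-23/12, 9/19)
obs 5: x=0 → posterior Normal(-437/273, 36/91)
obs 6: x=-7/2 → posterior Normal(-1189/636, 18/53)
obs 7: x=-7/2 → posterior Normal(-752/363, 36/121)
obs 8: x=5/2 → posterior Normal(-1279/816, 9/34)
obs 9: x=-3/2 → posterior Normal(-707/453, 36/151)
obs 10: x=5 → posterior Normal(-241/249, 18/83)
obs 11: x=2 → posterior Normal(-392/543, 36/181)
obs 12: x=5 → posterior Normal(-167/588, 9/49)

-167/588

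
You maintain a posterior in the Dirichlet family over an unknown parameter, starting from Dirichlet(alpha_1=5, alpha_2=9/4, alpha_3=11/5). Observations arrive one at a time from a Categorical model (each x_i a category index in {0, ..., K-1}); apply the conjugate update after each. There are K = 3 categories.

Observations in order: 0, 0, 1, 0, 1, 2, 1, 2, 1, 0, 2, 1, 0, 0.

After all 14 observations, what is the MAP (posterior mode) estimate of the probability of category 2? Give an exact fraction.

obs 1: x=0 → posterior Dirichlet(6, 9/4, 11/5)
obs 2: x=0 → posterior Dirichlet(7, 9/4, 11/5)
obs 3: x=1 → posterior Dirichlet(7, 13/4, 11/5)
obs 4: x=0 → posterior Dirichlet(8, 13/4, 11/5)
obs 5: x=1 → posterior Dirichlet(8, 17/4, 11/5)
obs 6: x=2 → posterior Dirichlet(8, 17/4, 16/5)
obs 7: x=1 → posterior Dirichlet(8, 21/4, 16/5)
obs 8: x=2 → posterior Dirichlet(8, 21/4, 21/5)
obs 9: x=1 → posterior Dirichlet(8, 25/4, 21/5)
obs 10: x=0 → posterior Dirichlet(9, 25/4, 21/5)
obs 11: x=2 → posterior Dirichlet(9, 25/4, 26/5)
obs 12: x=1 → posterior Dirichlet(9, 29/4, 26/5)
obs 13: x=0 → posterior Dirichlet(10, 29/4, 26/5)
obs 14: x=0 → posterior Dirichlet(11, 29/4, 26/5)

84/409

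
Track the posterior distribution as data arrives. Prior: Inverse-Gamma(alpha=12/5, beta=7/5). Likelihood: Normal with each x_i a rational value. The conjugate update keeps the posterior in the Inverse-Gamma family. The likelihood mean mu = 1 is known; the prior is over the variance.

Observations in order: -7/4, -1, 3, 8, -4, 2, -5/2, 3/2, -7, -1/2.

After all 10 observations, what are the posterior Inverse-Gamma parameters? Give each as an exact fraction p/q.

obs 1: x=-7/4 → posterior Inverse-Gamma(29/10, 829/160)
obs 2: x=-1 → posterior Inverse-Gamma(17/5, 1149/160)
obs 3: x=3 → posterior Inverse-Gamma(39/10, 1469/160)
obs 4: x=8 → posterior Inverse-Gamma(22/5, 5389/160)
obs 5: x=-4 → posterior Inverse-Gamma(49/10, 7389/160)
obs 6: x=2 → posterior Inverse-Gamma(27/5, 7469/160)
obs 7: x=-5/2 → posterior Inverse-Gamma(59/10, 8449/160)
obs 8: x=3/2 → posterior Inverse-Gamma(32/5, 8469/160)
obs 9: x=-7 → posterior Inverse-Gamma(69/10, 13589/160)
obs 10: x=-1/2 → posterior Inverse-Gamma(37/5, 13769/160)

alpha=37/5, beta=13769/160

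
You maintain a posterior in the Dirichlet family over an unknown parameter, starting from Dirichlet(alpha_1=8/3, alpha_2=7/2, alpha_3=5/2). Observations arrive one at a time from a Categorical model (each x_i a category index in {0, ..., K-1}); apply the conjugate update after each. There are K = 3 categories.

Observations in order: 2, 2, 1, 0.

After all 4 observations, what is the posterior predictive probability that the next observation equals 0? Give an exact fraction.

11/38

obs 1: x=2 → posterior Dirichlet(8/3, 7/2, 7/2)
obs 2: x=2 → posterior Dirichlet(8/3, 7/2, 9/2)
obs 3: x=1 → posterior Dirichlet(8/3, 9/2, 9/2)
obs 4: x=0 → posterior Dirichlet(11/3, 9/2, 9/2)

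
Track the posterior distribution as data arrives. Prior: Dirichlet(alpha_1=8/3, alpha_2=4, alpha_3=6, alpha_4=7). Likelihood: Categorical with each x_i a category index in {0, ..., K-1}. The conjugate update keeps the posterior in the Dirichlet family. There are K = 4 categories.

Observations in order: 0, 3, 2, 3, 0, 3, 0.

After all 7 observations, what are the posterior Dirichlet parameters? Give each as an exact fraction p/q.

alpha_1=17/3, alpha_2=4, alpha_3=7, alpha_4=10

obs 1: x=0 → posterior Dirichlet(11/3, 4, 6, 7)
obs 2: x=3 → posterior Dirichlet(11/3, 4, 6, 8)
obs 3: x=2 → posterior Dirichlet(11/3, 4, 7, 8)
obs 4: x=3 → posterior Dirichlet(11/3, 4, 7, 9)
obs 5: x=0 → posterior Dirichlet(14/3, 4, 7, 9)
obs 6: x=3 → posterior Dirichlet(14/3, 4, 7, 10)
obs 7: x=0 → posterior Dirichlet(17/3, 4, 7, 10)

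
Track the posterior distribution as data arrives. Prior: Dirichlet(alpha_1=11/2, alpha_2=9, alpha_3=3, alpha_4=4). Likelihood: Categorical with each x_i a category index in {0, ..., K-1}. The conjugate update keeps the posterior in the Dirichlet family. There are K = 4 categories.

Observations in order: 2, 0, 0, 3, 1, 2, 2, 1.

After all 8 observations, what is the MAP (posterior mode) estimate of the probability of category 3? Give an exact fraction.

obs 1: x=2 → posterior Dirichlet(11/2, 9, 4, 4)
obs 2: x=0 → posterior Dirichlet(13/2, 9, 4, 4)
obs 3: x=0 → posterior Dirichlet(15/2, 9, 4, 4)
obs 4: x=3 → posterior Dirichlet(15/2, 9, 4, 5)
obs 5: x=1 → posterior Dirichlet(15/2, 10, 4, 5)
obs 6: x=2 → posterior Dirichlet(15/2, 10, 5, 5)
obs 7: x=2 → posterior Dirichlet(15/2, 10, 6, 5)
obs 8: x=1 → posterior Dirichlet(15/2, 11, 6, 5)

8/51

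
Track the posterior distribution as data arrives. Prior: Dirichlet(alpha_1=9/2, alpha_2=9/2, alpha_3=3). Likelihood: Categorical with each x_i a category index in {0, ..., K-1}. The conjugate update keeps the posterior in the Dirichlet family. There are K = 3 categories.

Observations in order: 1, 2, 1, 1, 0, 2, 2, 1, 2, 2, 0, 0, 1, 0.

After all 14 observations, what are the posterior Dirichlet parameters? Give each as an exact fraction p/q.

obs 1: x=1 → posterior Dirichlet(9/2, 11/2, 3)
obs 2: x=2 → posterior Dirichlet(9/2, 11/2, 4)
obs 3: x=1 → posterior Dirichlet(9/2, 13/2, 4)
obs 4: x=1 → posterior Dirichlet(9/2, 15/2, 4)
obs 5: x=0 → posterior Dirichlet(11/2, 15/2, 4)
obs 6: x=2 → posterior Dirichlet(11/2, 15/2, 5)
obs 7: x=2 → posterior Dirichlet(11/2, 15/2, 6)
obs 8: x=1 → posterior Dirichlet(11/2, 17/2, 6)
obs 9: x=2 → posterior Dirichlet(11/2, 17/2, 7)
obs 10: x=2 → posterior Dirichlet(11/2, 17/2, 8)
obs 11: x=0 → posterior Dirichlet(13/2, 17/2, 8)
obs 12: x=0 → posterior Dirichlet(15/2, 17/2, 8)
obs 13: x=1 → posterior Dirichlet(15/2, 19/2, 8)
obs 14: x=0 → posterior Dirichlet(17/2, 19/2, 8)

alpha_1=17/2, alpha_2=19/2, alpha_3=8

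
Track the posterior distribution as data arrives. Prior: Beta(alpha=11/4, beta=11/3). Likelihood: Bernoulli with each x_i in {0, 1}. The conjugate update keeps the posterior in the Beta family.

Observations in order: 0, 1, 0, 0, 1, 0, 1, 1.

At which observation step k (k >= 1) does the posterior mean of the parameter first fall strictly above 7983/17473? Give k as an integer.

obs 1: x=0 → posterior Beta(11/4, 14/3)
obs 2: x=1 → posterior Beta(15/4, 14/3)
obs 3: x=0 → posterior Beta(15/4, 17/3)
obs 4: x=0 → posterior Beta(15/4, 20/3)
obs 5: x=1 → posterior Beta(19/4, 20/3)
obs 6: x=0 → posterior Beta(19/4, 23/3)
obs 7: x=1 → posterior Beta(23/4, 23/3)
obs 8: x=1 → posterior Beta(27/4, 23/3)

k = 8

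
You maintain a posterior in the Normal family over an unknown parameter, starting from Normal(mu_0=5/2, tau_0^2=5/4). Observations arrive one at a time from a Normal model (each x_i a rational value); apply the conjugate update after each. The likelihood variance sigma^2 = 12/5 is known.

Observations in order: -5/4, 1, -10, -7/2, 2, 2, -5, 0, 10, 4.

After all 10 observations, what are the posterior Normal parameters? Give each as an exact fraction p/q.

obs 1: x=-5/4 → posterior Normal(355/292, 60/73)
obs 2: x=1 → posterior Normal(65/56, 30/49)
obs 3: x=-10 → posterior Normal(-545/492, 20/41)
obs 4: x=-7/2 → posterior Normal(-895/592, 15/37)
obs 5: x=2 → posterior Normal(-695/692, 60/173)
obs 6: x=2 → posterior Normal(-5/8, 10/33)
obs 7: x=-5 → posterior Normal(-995/892, 60/223)
obs 8: x=0 → posterior Normal(-995/992, 15/62)
obs 9: x=10 → posterior Normal(5/1092, 20/91)
obs 10: x=4 → posterior Normal(405/1192, 30/149)

mu_0=405/1192, tau_0^2=30/149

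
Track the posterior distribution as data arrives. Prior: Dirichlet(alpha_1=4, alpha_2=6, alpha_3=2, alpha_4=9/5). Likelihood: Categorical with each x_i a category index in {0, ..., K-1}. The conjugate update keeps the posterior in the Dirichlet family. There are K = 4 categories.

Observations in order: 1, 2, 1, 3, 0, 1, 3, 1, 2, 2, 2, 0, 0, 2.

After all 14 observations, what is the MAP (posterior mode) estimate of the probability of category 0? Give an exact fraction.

obs 1: x=1 → posterior Dirichlet(4, 7, 2, 9/5)
obs 2: x=2 → posterior Dirichlet(4, 7, 3, 9/5)
obs 3: x=1 → posterior Dirichlet(4, 8, 3, 9/5)
obs 4: x=3 → posterior Dirichlet(4, 8, 3, 14/5)
obs 5: x=0 → posterior Dirichlet(5, 8, 3, 14/5)
obs 6: x=1 → posterior Dirichlet(5, 9, 3, 14/5)
obs 7: x=3 → posterior Dirichlet(5, 9, 3, 19/5)
obs 8: x=1 → posterior Dirichlet(5, 10, 3, 19/5)
obs 9: x=2 → posterior Dirichlet(5, 10, 4, 19/5)
obs 10: x=2 → posterior Dirichlet(5, 10, 5, 19/5)
obs 11: x=2 → posterior Dirichlet(5, 10, 6, 19/5)
obs 12: x=0 → posterior Dirichlet(6, 10, 6, 19/5)
obs 13: x=0 → posterior Dirichlet(7, 10, 6, 19/5)
obs 14: x=2 → posterior Dirichlet(7, 10, 7, 19/5)

30/119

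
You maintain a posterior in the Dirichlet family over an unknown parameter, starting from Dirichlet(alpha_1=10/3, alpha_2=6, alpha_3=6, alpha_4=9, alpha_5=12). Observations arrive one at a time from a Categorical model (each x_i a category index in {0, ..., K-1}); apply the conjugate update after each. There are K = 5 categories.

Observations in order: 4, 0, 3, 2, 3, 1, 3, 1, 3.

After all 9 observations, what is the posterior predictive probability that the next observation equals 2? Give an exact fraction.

21/136

obs 1: x=4 → posterior Dirichlet(10/3, 6, 6, 9, 13)
obs 2: x=0 → posterior Dirichlet(13/3, 6, 6, 9, 13)
obs 3: x=3 → posterior Dirichlet(13/3, 6, 6, 10, 13)
obs 4: x=2 → posterior Dirichlet(13/3, 6, 7, 10, 13)
obs 5: x=3 → posterior Dirichlet(13/3, 6, 7, 11, 13)
obs 6: x=1 → posterior Dirichlet(13/3, 7, 7, 11, 13)
obs 7: x=3 → posterior Dirichlet(13/3, 7, 7, 12, 13)
obs 8: x=1 → posterior Dirichlet(13/3, 8, 7, 12, 13)
obs 9: x=3 → posterior Dirichlet(13/3, 8, 7, 13, 13)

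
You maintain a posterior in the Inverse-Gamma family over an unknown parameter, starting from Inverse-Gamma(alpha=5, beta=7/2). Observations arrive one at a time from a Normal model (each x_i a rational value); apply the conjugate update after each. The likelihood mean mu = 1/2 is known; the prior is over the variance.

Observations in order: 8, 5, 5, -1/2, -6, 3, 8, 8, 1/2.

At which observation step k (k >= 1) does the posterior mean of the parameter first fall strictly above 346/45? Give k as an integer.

obs 1: x=8 → posterior Inverse-Gamma(11/2, 253/8)
obs 2: x=5 → posterior Inverse-Gamma(6, 167/4)
obs 3: x=5 → posterior Inverse-Gamma(13/2, 415/8)
obs 4: x=-1/2 → posterior Inverse-Gamma(7, 419/8)
obs 5: x=-6 → posterior Inverse-Gamma(15/2, 147/2)
obs 6: x=3 → posterior Inverse-Gamma(8, 613/8)
obs 7: x=8 → posterior Inverse-Gamma(17/2, 419/4)
obs 8: x=8 → posterior Inverse-Gamma(9, 1063/8)
obs 9: x=1/2 → posterior Inverse-Gamma(19/2, 1063/8)

k = 2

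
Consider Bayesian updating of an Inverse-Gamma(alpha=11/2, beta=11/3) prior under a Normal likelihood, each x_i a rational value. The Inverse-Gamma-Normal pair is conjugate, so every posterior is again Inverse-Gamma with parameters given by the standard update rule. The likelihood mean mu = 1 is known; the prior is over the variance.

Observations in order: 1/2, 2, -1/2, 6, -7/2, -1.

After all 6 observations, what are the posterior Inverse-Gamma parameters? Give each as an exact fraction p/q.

alpha=17/2, beta=721/24

obs 1: x=1/2 → posterior Inverse-Gamma(6, 91/24)
obs 2: x=2 → posterior Inverse-Gamma(13/2, 103/24)
obs 3: x=-1/2 → posterior Inverse-Gamma(7, 65/12)
obs 4: x=6 → posterior Inverse-Gamma(15/2, 215/12)
obs 5: x=-7/2 → posterior Inverse-Gamma(8, 673/24)
obs 6: x=-1 → posterior Inverse-Gamma(17/2, 721/24)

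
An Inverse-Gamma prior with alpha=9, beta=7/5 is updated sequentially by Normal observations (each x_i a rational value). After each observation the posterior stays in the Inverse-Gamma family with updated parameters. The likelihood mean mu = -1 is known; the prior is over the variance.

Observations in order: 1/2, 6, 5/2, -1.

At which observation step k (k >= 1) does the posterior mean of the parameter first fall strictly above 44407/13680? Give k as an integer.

obs 1: x=1/2 → posterior Inverse-Gamma(19/2, 101/40)
obs 2: x=6 → posterior Inverse-Gamma(10, 1081/40)
obs 3: x=5/2 → posterior Inverse-Gamma(21/2, 663/20)
obs 4: x=-1 → posterior Inverse-Gamma(11, 663/20)

k = 3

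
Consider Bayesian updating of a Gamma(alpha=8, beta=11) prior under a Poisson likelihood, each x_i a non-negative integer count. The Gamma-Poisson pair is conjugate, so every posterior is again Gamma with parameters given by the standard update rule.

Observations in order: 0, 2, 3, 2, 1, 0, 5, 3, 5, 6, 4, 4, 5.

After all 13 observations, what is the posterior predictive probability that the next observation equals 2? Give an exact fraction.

obs 1: x=0 → posterior Gamma(8, 12)
obs 2: x=2 → posterior Gamma(10, 13)
obs 3: x=3 → posterior Gamma(13, 14)
obs 4: x=2 → posterior Gamma(15, 15)
obs 5: x=1 → posterior Gamma(16, 16)
obs 6: x=0 → posterior Gamma(16, 17)
obs 7: x=5 → posterior Gamma(21, 18)
obs 8: x=3 → posterior Gamma(24, 19)
obs 9: x=5 → posterior Gamma(29, 20)
obs 10: x=6 → posterior Gamma(35, 21)
obs 11: x=4 → posterior Gamma(39, 22)
obs 12: x=4 → posterior Gamma(43, 23)
obs 13: x=5 → posterior Gamma(48, 24)

2091928920001706726414367458110260729775585657548556150235438279294976/7888609052210118054117285652827862296732064351090230047702789306640625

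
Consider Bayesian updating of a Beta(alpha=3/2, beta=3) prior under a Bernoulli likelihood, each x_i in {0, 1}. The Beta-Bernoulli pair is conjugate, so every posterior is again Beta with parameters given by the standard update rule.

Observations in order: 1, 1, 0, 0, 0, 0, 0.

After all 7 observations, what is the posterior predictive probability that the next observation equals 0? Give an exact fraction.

16/23

obs 1: x=1 → posterior Beta(5/2, 3)
obs 2: x=1 → posterior Beta(7/2, 3)
obs 3: x=0 → posterior Beta(7/2, 4)
obs 4: x=0 → posterior Beta(7/2, 5)
obs 5: x=0 → posterior Beta(7/2, 6)
obs 6: x=0 → posterior Beta(7/2, 7)
obs 7: x=0 → posterior Beta(7/2, 8)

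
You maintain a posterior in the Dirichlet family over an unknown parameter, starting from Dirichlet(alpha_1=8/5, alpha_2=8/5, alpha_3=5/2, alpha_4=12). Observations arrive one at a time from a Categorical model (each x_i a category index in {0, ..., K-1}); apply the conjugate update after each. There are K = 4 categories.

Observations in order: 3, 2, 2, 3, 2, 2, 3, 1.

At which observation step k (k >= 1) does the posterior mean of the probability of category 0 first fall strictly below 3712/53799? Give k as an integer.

k = 6

obs 1: x=3 → posterior Dirichlet(8/5, 8/5, 5/2, 13)
obs 2: x=2 → posterior Dirichlet(8/5, 8/5, 7/2, 13)
obs 3: x=2 → posterior Dirichlet(8/5, 8/5, 9/2, 13)
obs 4: x=3 → posterior Dirichlet(8/5, 8/5, 9/2, 14)
obs 5: x=2 → posterior Dirichlet(8/5, 8/5, 11/2, 14)
obs 6: x=2 → posterior Dirichlet(8/5, 8/5, 13/2, 14)
obs 7: x=3 → posterior Dirichlet(8/5, 8/5, 13/2, 15)
obs 8: x=1 → posterior Dirichlet(8/5, 13/5, 13/2, 15)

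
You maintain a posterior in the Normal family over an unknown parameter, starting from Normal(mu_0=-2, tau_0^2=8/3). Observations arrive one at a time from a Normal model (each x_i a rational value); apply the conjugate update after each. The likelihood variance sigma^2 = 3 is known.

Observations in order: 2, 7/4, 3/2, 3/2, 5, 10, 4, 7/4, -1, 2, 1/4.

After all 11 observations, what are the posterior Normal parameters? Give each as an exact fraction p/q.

mu_0=212/97, tau_0^2=24/97

obs 1: x=2 → posterior Normal(-2/17, 24/17)
obs 2: x=7/4 → posterior Normal(12/25, 24/25)
obs 3: x=3/2 → posterior Normal(8/11, 8/11)
obs 4: x=3/2 → posterior Normal(36/41, 24/41)
obs 5: x=5 → posterior Normal(76/49, 24/49)
obs 6: x=10 → posterior Normal(52/19, 8/19)
obs 7: x=4 → posterior Normal(188/65, 24/65)
obs 8: x=7/4 → posterior Normal(202/73, 24/73)
obs 9: x=-1 → posterior Normal(194/81, 8/27)
obs 10: x=2 → posterior Normal(210/89, 24/89)
obs 11: x=1/4 → posterior Normal(212/97, 24/97)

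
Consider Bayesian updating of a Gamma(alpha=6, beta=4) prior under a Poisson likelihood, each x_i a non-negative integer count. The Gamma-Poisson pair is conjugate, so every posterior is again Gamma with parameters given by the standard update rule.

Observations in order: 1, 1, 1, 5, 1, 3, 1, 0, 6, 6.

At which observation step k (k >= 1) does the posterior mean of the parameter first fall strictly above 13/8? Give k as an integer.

obs 1: x=1 → posterior Gamma(7, 5)
obs 2: x=1 → posterior Gamma(8, 6)
obs 3: x=1 → posterior Gamma(9, 7)
obs 4: x=5 → posterior Gamma(14, 8)
obs 5: x=1 → posterior Gamma(15, 9)
obs 6: x=3 → posterior Gamma(18, 10)
obs 7: x=1 → posterior Gamma(19, 11)
obs 8: x=0 → posterior Gamma(19, 12)
obs 9: x=6 → posterior Gamma(25, 13)
obs 10: x=6 → posterior Gamma(31, 14)

k = 4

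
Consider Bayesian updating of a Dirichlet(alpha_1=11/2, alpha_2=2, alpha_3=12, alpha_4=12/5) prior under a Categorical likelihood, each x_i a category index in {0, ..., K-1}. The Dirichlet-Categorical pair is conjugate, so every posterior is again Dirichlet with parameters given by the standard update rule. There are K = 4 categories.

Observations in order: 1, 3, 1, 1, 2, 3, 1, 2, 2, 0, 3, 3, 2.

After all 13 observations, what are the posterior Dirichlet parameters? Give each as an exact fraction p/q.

alpha_1=13/2, alpha_2=6, alpha_3=16, alpha_4=32/5

obs 1: x=1 → posterior Dirichlet(11/2, 3, 12, 12/5)
obs 2: x=3 → posterior Dirichlet(11/2, 3, 12, 17/5)
obs 3: x=1 → posterior Dirichlet(11/2, 4, 12, 17/5)
obs 4: x=1 → posterior Dirichlet(11/2, 5, 12, 17/5)
obs 5: x=2 → posterior Dirichlet(11/2, 5, 13, 17/5)
obs 6: x=3 → posterior Dirichlet(11/2, 5, 13, 22/5)
obs 7: x=1 → posterior Dirichlet(11/2, 6, 13, 22/5)
obs 8: x=2 → posterior Dirichlet(11/2, 6, 14, 22/5)
obs 9: x=2 → posterior Dirichlet(11/2, 6, 15, 22/5)
obs 10: x=0 → posterior Dirichlet(13/2, 6, 15, 22/5)
obs 11: x=3 → posterior Dirichlet(13/2, 6, 15, 27/5)
obs 12: x=3 → posterior Dirichlet(13/2, 6, 15, 32/5)
obs 13: x=2 → posterior Dirichlet(13/2, 6, 16, 32/5)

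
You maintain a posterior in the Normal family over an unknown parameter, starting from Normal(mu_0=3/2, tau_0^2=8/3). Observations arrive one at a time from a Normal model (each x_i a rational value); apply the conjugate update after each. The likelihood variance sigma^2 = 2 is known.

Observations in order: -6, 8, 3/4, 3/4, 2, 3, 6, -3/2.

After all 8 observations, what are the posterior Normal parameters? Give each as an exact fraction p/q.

obs 1: x=-6 → posterior Normal(-39/14, 8/7)
obs 2: x=8 → posterior Normal(25/22, 8/11)
obs 3: x=3/4 → posterior Normal(31/30, 8/15)
obs 4: x=3/4 → posterior Normal(37/38, 8/19)
obs 5: x=2 → posterior Normal(53/46, 8/23)
obs 6: x=3 → posterior Normal(77/54, 8/27)
obs 7: x=6 → posterior Normal(125/62, 8/31)
obs 8: x=-3/2 → posterior Normal(113/70, 8/35)

mu_0=113/70, tau_0^2=8/35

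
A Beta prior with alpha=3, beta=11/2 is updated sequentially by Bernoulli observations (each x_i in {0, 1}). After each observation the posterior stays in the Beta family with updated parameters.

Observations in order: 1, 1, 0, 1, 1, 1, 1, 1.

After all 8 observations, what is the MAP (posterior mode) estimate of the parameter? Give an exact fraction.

obs 1: x=1 → posterior Beta(4, 11/2)
obs 2: x=1 → posterior Beta(5, 11/2)
obs 3: x=0 → posterior Beta(5, 13/2)
obs 4: x=1 → posterior Beta(6, 13/2)
obs 5: x=1 → posterior Beta(7, 13/2)
obs 6: x=1 → posterior Beta(8, 13/2)
obs 7: x=1 → posterior Beta(9, 13/2)
obs 8: x=1 → posterior Beta(10, 13/2)

18/29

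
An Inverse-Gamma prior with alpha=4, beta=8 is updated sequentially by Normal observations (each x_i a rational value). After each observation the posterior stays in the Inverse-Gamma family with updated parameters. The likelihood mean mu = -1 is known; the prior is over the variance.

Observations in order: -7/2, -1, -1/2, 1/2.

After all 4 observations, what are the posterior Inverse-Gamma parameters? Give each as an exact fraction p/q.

alpha=6, beta=99/8

obs 1: x=-7/2 → posterior Inverse-Gamma(9/2, 89/8)
obs 2: x=-1 → posterior Inverse-Gamma(5, 89/8)
obs 3: x=-1/2 → posterior Inverse-Gamma(11/2, 45/4)
obs 4: x=1/2 → posterior Inverse-Gamma(6, 99/8)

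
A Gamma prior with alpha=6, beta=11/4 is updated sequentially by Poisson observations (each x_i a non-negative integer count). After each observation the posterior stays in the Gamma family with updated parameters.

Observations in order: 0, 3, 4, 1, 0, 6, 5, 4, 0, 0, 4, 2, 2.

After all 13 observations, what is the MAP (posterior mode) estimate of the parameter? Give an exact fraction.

obs 1: x=0 → posterior Gamma(6, 15/4)
obs 2: x=3 → posterior Gamma(9, 19/4)
obs 3: x=4 → posterior Gamma(13, 23/4)
obs 4: x=1 → posterior Gamma(14, 27/4)
obs 5: x=0 → posterior Gamma(14, 31/4)
obs 6: x=6 → posterior Gamma(20, 35/4)
obs 7: x=5 → posterior Gamma(25, 39/4)
obs 8: x=4 → posterior Gamma(29, 43/4)
obs 9: x=0 → posterior Gamma(29, 47/4)
obs 10: x=0 → posterior Gamma(29, 51/4)
obs 11: x=4 → posterior Gamma(33, 55/4)
obs 12: x=2 → posterior Gamma(35, 59/4)
obs 13: x=2 → posterior Gamma(37, 63/4)

16/7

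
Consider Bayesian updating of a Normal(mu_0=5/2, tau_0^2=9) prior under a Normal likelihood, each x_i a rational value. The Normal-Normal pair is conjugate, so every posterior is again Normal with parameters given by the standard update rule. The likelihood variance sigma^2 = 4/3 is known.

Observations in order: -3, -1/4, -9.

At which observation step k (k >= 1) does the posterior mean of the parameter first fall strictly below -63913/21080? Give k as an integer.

obs 1: x=-3 → posterior Normal(-71/31, 36/31)
obs 2: x=-1/4 → posterior Normal(-311/232, 18/29)
obs 3: x=-9 → posterior Normal(-1283/340, 36/85)

k = 3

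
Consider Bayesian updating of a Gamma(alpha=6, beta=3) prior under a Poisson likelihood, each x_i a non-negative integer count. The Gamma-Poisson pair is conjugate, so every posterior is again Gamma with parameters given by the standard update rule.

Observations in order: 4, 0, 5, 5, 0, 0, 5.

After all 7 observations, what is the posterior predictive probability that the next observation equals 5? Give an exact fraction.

obs 1: x=4 → posterior Gamma(10, 4)
obs 2: x=0 → posterior Gamma(10, 5)
obs 3: x=5 → posterior Gamma(15, 6)
obs 4: x=5 → posterior Gamma(20, 7)
obs 5: x=0 → posterior Gamma(20, 8)
obs 6: x=0 → posterior Gamma(20, 9)
obs 7: x=5 → posterior Gamma(25, 10)

1187550000000000000000000000000/17449402268886407318558803753801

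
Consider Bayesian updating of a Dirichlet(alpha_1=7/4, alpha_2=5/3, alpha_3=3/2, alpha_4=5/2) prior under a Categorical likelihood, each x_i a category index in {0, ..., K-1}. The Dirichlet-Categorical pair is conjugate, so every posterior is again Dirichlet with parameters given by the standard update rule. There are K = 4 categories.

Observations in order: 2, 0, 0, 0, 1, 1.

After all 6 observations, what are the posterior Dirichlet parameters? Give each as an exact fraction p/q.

alpha_1=19/4, alpha_2=11/3, alpha_3=5/2, alpha_4=5/2

obs 1: x=2 → posterior Dirichlet(7/4, 5/3, 5/2, 5/2)
obs 2: x=0 → posterior Dirichlet(11/4, 5/3, 5/2, 5/2)
obs 3: x=0 → posterior Dirichlet(15/4, 5/3, 5/2, 5/2)
obs 4: x=0 → posterior Dirichlet(19/4, 5/3, 5/2, 5/2)
obs 5: x=1 → posterior Dirichlet(19/4, 8/3, 5/2, 5/2)
obs 6: x=1 → posterior Dirichlet(19/4, 11/3, 5/2, 5/2)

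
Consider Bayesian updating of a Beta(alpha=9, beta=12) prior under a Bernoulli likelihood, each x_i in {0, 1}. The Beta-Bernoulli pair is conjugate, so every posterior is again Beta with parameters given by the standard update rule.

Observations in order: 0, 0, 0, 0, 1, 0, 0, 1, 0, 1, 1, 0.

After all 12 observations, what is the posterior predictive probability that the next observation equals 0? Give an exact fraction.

20/33

obs 1: x=0 → posterior Beta(9, 13)
obs 2: x=0 → posterior Beta(9, 14)
obs 3: x=0 → posterior Beta(9, 15)
obs 4: x=0 → posterior Beta(9, 16)
obs 5: x=1 → posterior Beta(10, 16)
obs 6: x=0 → posterior Beta(10, 17)
obs 7: x=0 → posterior Beta(10, 18)
obs 8: x=1 → posterior Beta(11, 18)
obs 9: x=0 → posterior Beta(11, 19)
obs 10: x=1 → posterior Beta(12, 19)
obs 11: x=1 → posterior Beta(13, 19)
obs 12: x=0 → posterior Beta(13, 20)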